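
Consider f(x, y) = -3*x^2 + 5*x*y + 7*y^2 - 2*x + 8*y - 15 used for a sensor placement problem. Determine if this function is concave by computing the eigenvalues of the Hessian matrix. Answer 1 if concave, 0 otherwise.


The Hessian of f(x,y) = -3*x^2 + 5*x*y + 7*y^2 - 2*x + 8*y - 15 is:
H = [[-6, 5], [5, 14]]
Trace = -6 + 14 = 8
Determinant = -6*14 - (5)^2 = -109
Discriminant = (8)^2 - 4*-109 = 500.0
Eigenvalues: lambda_1 = -7.1803, lambda_2 = 15.1803
The function is not concave.

0


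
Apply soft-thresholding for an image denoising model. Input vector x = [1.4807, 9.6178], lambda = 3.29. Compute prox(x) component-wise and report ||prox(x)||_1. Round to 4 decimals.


Soft-thresholding with lambda = 3.29:
prox(1.4807) = sign(1.4807)*max(|1.4807| - 3.29, 0) = 0.0
prox(9.6178) = sign(9.6178)*max(|9.6178| - 3.29, 0) = 6.3278
prox(x) = [0.0, 6.3278]
||prox(x)||_1 = 0.0 + 6.3278 = 6.3278


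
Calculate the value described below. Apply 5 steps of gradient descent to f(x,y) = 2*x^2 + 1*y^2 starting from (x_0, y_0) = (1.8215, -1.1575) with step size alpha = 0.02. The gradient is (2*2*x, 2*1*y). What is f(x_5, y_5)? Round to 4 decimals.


Gradient descent on f(x,y) = 2*x^2 + 1*y^2.
Starting point: (1.8215, -1.1575), alpha = 0.02
Step 1: grad_x = 2*2*1.8215 = 7.286, grad_y = 2*1*-1.1575 = -2.315
  x_1 = 1.8215 - 0.02*7.286 = 1.6758
  y_1 = -1.1575 - 0.02*-2.315 = -1.1112
Step 2: grad_x = 2*2*1.6758 = 6.7031, grad_y = 2*1*-1.1112 = -2.2224
  x_2 = 1.6758 - 0.02*6.7031 = 1.5417
  y_2 = -1.1112 - 0.02*-2.2224 = -1.0668
Step 3: grad_x = 2*2*1.5417 = 6.1669, grad_y = 2*1*-1.0668 = -2.1335
  x_3 = 1.5417 - 0.02*6.1669 = 1.4184
  y_3 = -1.0668 - 0.02*-2.1335 = -1.0241
Step 4: grad_x = 2*2*1.4184 = 5.6735, grad_y = 2*1*-1.0241 = -2.0482
  x_4 = 1.4184 - 0.02*5.6735 = 1.3049
  y_4 = -1.0241 - 0.02*-2.0482 = -0.9831
Step 5: grad_x = 2*2*1.3049 = 5.2196, grad_y = 2*1*-0.9831 = -1.9662
  x_5 = 1.3049 - 0.02*5.2196 = 1.2005
  y_5 = -0.9831 - 0.02*-1.9662 = -0.9438
f(1.2005, -0.9438) = 2*1.2005^2 + 1*(-0.9438)^2 = 3.7732


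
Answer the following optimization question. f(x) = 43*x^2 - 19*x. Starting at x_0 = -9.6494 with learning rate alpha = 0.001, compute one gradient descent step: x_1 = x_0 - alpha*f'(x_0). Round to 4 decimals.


We compute the gradient at x_0 and apply the update.
f'(x) = 86*x - 19
f'(-9.6494) = 86*-9.6494 - 19 = -848.8484
x_1 = -9.6494 - 0.001*-848.8484 = -8.8006


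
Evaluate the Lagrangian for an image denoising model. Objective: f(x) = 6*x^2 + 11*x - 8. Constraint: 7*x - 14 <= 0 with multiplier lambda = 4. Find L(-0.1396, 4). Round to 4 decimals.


Step 1: Evaluate f(x).
f(-0.1396) = 6*(-0.1396)^2 + 11*(-0.1396) - 8 = -9.4187
Step 2: Evaluate g(x).
g(-0.1396) = 7*-0.1396 - 14 = -14.9772
Step 3: Compute Lagrangian.
L = -9.4187 + 4*-14.9772 = -69.3275


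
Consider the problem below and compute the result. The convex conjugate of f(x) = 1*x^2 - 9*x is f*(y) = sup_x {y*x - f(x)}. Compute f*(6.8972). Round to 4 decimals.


f*(y) = sup_x {y*x - a*x^2 - b*x} = sup_x {(y-b)*x - a*x^2}
FOC: (y - b) - 2a*x = 0 => x* = (y - b)/(2a)
x* = (6.8972 + 9)/(2*1) = 7.9486
f*(6.8972) = (y-b)^2/(4a) = (6.8972 + 9)^2/(4*1)
= 252.721/4 = 63.1802


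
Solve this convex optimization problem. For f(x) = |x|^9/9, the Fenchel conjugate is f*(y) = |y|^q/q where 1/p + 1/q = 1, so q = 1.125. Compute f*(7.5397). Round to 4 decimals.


The conjugate exponent q satisfies 1/p + 1/q = 1.
p = 9, so q = 9/(9 - 1) = 1.125
|y|^q = 7.5397^1.125 = 9.7056
f*(7.5397) = 9.7056 / 1.125 = 8.6272


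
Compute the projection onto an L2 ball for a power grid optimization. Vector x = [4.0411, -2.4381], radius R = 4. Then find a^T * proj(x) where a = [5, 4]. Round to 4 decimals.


Step 1: Compute ||x|| (intermediates to 6 decimals).
||x|| = sqrt(4.0411^2 + (-2.4381)^2) = 4.719621
Step 2: Project.
Since ||x|| > R, scale = R/||x|| = 4/4.719621 = 0.847526, proj(x) = scale * x
proj(x) = [3.424937, -2.066353]
Step 3: Dot product.
a^T * proj(x) = 5*3.424937 + 4*(-2.066353) = 8.8593


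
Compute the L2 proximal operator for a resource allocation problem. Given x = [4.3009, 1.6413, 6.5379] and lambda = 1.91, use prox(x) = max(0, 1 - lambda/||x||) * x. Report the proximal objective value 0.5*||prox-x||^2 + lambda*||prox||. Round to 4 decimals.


Step 1: Compute ||x||.
||x|| = 7.996
Step 2: Compute scaling factor.
scale = max(0, 1 - 1.91/7.996) = 0.7611
Step 3: prox(x) = [3.2735, 1.2492, 4.9762]
||prox(x)|| = 6.086
Step 4: Proximal objective.
0.5*||prox-x||^2 = 1.8241
lambda*||prox|| = 11.6243
Total = 13.4483


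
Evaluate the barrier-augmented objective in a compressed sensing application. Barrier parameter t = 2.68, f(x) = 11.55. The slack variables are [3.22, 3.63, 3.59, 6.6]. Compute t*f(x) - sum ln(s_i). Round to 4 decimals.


Step 1: Compute log-barrier.
ln values: [1.1694, 1.2892, 1.2782, 1.8871]
phi = -(1.1694 + 1.2892 + 1.2782 + 1.8871) = -5.6238
Step 2: Compute augmented objective.
t*f(x) = 2.68*11.55 = 30.954
Total = 30.954 - 5.6238 = 25.3302


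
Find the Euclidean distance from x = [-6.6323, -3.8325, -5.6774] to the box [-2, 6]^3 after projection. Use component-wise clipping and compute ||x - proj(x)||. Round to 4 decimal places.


Project each component onto [-2, 6].
clip(-6.6323) = -2.0, clip(-3.8325) = -2.0, clip(-5.6774) = -2.0
Projection = [-2.0, -2.0, -2.0]
Squared diffs: [21.4582, 3.3581, 13.5233]
Distance = sqrt(38.3396) = 6.1919


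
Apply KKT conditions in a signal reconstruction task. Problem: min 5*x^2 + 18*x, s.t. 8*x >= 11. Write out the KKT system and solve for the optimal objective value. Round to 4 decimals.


Step 1: Try lambda = 0 (constraint inactive).
x_unc = -18/(2*5) = -1.8
Check: 8*-1.8 = -14.4 < 11 -- violated!
Step 2: Constraint must be active: 8*x = 11
x* = 11/8 = 1.375
lambda = (2*5*1.375 + 18)/8 = 3.9688
Step 3: Compute optimal value.
f(x*) = 5*1.375^2 + 18*1.375 = 34.2031


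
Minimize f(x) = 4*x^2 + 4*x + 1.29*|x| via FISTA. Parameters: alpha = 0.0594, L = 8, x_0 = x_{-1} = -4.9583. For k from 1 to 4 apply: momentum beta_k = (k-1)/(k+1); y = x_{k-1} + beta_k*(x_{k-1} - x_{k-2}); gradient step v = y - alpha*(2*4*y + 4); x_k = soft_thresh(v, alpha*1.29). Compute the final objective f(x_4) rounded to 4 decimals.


FISTA on f(x) = 4*x^2 + 4*x + 1.29*|x|
L = 8, alpha = 0.0594
Iteration 1: beta = 0.0, y = -4.9583 + 0.0*(-4.9583 + 4.9583) = -4.9583
  grad(y) = -35.6664, v = y - alpha*grad = -2.8397
  prox(v) = soft_thresh(-2.8397, 0.0766) = -2.7631
Iteration 2: beta = 0.3333, y = -2.7631 + 0.3333*(-2.7631 + 4.9583) = -2.0314
  grad(y) = -12.2508, v = y - alpha*grad = -1.3037
  prox(v) = soft_thresh(-1.3037, 0.0766) = -1.227
Iteration 3: beta = 0.5, y = -1.227 + 0.5*(-1.227 + 2.7631) = -0.459
  grad(y) = 0.328, v = y - alpha*grad = -0.4785
  prox(v) = soft_thresh(-0.4785, 0.0766) = -0.4019
Iteration 4: beta = 0.6, y = -0.4019 + 0.6*(-0.4019 + 1.227) = 0.0932
  grad(y) = 4.746, v = y - alpha*grad = -0.1887
  prox(v) = soft_thresh(-0.1887, 0.0766) = -0.112
f(x_4) = 4*(-0.112)^2 + 4*(-0.112) + 1.29*|-0.112| = -0.2534


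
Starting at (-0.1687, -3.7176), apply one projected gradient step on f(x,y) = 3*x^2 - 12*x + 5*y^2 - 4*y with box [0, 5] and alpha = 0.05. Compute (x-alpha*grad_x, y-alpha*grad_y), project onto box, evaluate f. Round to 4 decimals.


Step 1: Compute gradient at (-0.1687, -3.7176).
grad_x = 2*3*-0.1687 - 12 = -13.0122
grad_y = 2*5*-3.7176 - 4 = -41.176
Step 2: Gradient step.
x_raw = -0.1687 - 0.05*-13.0122 = 0.4819
y_raw = -3.7176 - 0.05*-41.176 = -1.6588
Step 3: Project onto [0, 5].
x_proj = clip(0.4819) = 0.4819
y_proj = clip(-1.6588) = 0.0
Step 4: Evaluate f.
f(0.4819, 0.0) = -5.0862


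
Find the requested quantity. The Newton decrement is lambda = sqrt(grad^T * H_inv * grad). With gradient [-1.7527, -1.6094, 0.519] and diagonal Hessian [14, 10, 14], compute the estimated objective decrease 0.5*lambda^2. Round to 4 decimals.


Step 1: H is diagonal, so H^(-1) * g = [-0.1252, -0.1609, 0.0371].
Step 2: g^T H^(-1) g = sum_i g_i^2 / H_ii
  = (-1.7527)^2/14 + (-1.6094)^2/10 + (0.519)^2/14
  = 0.2194 + 0.259 + 0.0192 = 0.4977
Step 3: Objective decrease = 0.5 * g^T H^(-1) g = 0.2488


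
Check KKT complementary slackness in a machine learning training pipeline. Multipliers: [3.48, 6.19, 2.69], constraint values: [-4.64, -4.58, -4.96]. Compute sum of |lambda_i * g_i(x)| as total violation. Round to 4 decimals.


KKT complementary slackness check:
lambda_1 * g_1 = 3.48 * -4.64 = -16.1472
lambda_2 * g_2 = 6.19 * -4.58 = -28.3502
lambda_3 * g_3 = 2.69 * -4.96 = -13.3424
Total violation = 16.1472 + 28.3502 + 13.3424 = 57.8398


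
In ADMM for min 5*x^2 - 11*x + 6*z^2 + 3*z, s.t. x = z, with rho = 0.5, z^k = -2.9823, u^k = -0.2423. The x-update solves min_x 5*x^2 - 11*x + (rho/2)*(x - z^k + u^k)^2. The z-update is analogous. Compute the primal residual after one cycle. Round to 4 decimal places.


ADMM iteration with rho = 0.5, z^k = -2.9823, u^k = -0.2423
Step 1: x-update.
Minimize 5*x^2 - 11*x + (0.5/2)*(x + 2.9823 - 0.2423)^2
FOC: (2*5 + 0.5)*x = 11 + 0.5*(-2.9823 + 0.2423)
x^{k+1} = 0.9171
Step 2: z-update.
Minimize 6*z^2 + 3*z + (0.5/2)*(0.9171 - z - 0.2423)^2
FOC: (2*6 + 0.5)*z = -3 + 0.5*(0.9171 - 0.2423)
z^{k+1} = -0.213
Step 3: u-update.
u^{k+1} = -0.2423 + 0.9171 + 0.213 = 0.8878
Step 4: Primal residual = |0.9171 + 0.213| = 1.1301


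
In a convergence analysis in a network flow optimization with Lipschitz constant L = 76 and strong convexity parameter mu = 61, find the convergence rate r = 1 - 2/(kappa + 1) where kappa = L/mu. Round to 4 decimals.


Step 1: Compute the condition number.
kappa = L/mu = 76/61 = 1.2459
Step 2: Compute the convergence rate.
r = 1 - 2/(kappa + 1) = 1 - 2*mu/(L + mu) = (L - mu)/(L + mu) = 15/137 = 0.1095


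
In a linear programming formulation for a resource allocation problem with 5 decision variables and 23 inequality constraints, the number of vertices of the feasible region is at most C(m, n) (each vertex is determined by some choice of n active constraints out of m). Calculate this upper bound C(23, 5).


Each vertex corresponds to some choice of n active constraints out of m, so the number of vertices is at most C(m, n) = m! / (n!(m-n)!).
m = 23, n = 5
Numerator: 23 * 22 * 21 * 20 * 19
Denominator: 5! = 120
C(23, 5) = 33649


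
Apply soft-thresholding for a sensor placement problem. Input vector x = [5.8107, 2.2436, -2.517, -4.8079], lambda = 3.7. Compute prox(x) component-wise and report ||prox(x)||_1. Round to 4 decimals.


Soft-thresholding with lambda = 3.7:
prox(5.8107) = sign(5.8107)*max(|5.8107| - 3.7, 0) = 2.1107
prox(2.2436) = sign(2.2436)*max(|2.2436| - 3.7, 0) = 0.0
prox(-2.517) = sign(-2.517)*max(|-2.517| - 3.7, 0) = 0.0
prox(-4.8079) = sign(-4.8079)*max(|-4.8079| - 3.7, 0) = -1.1079
prox(x) = [2.1107, 0.0, 0.0, -1.1079]
||prox(x)||_1 = 2.1107 + 0.0 + 0.0 + 1.1079 = 3.2186


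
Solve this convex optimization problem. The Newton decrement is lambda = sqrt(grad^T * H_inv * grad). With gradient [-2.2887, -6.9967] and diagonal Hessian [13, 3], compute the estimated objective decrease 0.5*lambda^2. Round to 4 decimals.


Step 1: H is diagonal, so H^(-1) * g = [-0.1761, -2.3322].
Step 2: g^T H^(-1) g = sum_i g_i^2 / H_ii
  = (-2.2887)^2/13 + (-6.9967)^2/3
  = 0.4029 + 16.3179 = 16.7209
Step 3: Objective decrease = 0.5 * g^T H^(-1) g = 8.3604


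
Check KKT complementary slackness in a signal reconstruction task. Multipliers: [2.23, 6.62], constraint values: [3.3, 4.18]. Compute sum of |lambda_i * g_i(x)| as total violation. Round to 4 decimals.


KKT complementary slackness check:
lambda_1 * g_1 = 2.23 * 3.3 = 7.359
lambda_2 * g_2 = 6.62 * 4.18 = 27.6716
Total violation = 7.359 + 27.6716 = 35.0306


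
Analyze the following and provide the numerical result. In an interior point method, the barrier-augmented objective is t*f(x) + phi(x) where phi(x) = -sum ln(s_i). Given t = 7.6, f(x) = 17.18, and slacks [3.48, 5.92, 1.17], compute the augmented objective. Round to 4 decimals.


Step 1: Compute log-barrier.
ln values: [1.247, 1.7783, 0.157]
phi = -(1.247 + 1.7783 + 0.157) = -3.1824
Step 2: Compute augmented objective.
t*f(x) = 7.6*17.18 = 130.568
Total = 130.568 - 3.1824 = 127.3856


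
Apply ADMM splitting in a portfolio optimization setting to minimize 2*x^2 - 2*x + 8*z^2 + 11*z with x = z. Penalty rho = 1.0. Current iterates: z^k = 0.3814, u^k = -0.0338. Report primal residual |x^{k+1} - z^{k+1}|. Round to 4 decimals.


ADMM iteration with rho = 1.0, z^k = 0.3814, u^k = -0.0338
Step 1: x-update.
Minimize 2*x^2 - 2*x + (1.0/2)*(x - 0.3814 - 0.0338)^2
FOC: (2*2 + 1.0)*x = 2 + 1.0*(0.3814 + 0.0338)
x^{k+1} = 0.483
Step 2: z-update.
Minimize 8*z^2 + 11*z + (1.0/2)*(0.483 - z - 0.0338)^2
FOC: (2*8 + 1.0)*z = -11 + 1.0*(0.483 - 0.0338)
z^{k+1} = -0.6206
Step 3: u-update.
u^{k+1} = -0.0338 + 0.483 + 0.6206 = 1.0699
Step 4: Primal residual = |0.483 + 0.6206| = 1.1037


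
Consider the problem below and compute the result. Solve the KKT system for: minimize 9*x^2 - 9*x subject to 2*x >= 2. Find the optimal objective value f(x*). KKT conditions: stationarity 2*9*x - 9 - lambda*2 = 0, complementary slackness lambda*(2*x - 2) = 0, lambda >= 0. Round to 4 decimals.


Step 1: Try lambda = 0 (constraint inactive).
x_unc = 9/(2*9) = 0.5
Check: 2*0.5 = 1.0 < 2 -- violated!
Step 2: Constraint must be active: 2*x = 2
x* = 2/2 = 1.0
lambda = (2*9*1.0 - 9)/2 = 4.5
Step 3: Compute optimal value.
f(x*) = 9*1.0^2 - 9*1.0 = 0.0


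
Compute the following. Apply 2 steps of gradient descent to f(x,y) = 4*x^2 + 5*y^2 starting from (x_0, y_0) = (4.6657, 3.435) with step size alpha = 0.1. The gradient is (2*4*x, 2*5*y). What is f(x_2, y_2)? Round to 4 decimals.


Gradient descent on f(x,y) = 4*x^2 + 5*y^2.
Starting point: (4.6657, 3.435), alpha = 0.1
Step 1: grad_x = 2*4*4.6657 = 37.3256, grad_y = 2*5*3.435 = 34.35
  x_1 = 4.6657 - 0.1*37.3256 = 0.9331
  y_1 = 3.435 - 0.1*34.35 = -0.0
Step 2: grad_x = 2*4*0.9331 = 7.4651, grad_y = 2*5*-0.0 = -0.0
  x_2 = 0.9331 - 0.1*7.4651 = 0.1866
  y_2 = -0.0 - 0.1*-0.0 = 0.0
f(0.1866, 0.0) = 4*0.1866^2 + 5*0.0^2 = 0.1393


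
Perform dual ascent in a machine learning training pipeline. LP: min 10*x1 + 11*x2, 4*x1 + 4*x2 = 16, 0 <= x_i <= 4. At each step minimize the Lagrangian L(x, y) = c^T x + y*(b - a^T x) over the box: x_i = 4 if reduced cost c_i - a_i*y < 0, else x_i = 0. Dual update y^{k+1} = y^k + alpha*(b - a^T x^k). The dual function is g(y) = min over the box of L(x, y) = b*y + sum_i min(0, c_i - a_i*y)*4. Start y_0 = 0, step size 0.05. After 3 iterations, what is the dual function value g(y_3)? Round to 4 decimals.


Dual ascent for LP: min 10*x1 + 11*x2, 4*x1 + 4*x2 = 16, 0 <= x_i <= 4
Step 1: y^k = 0.0, reduced costs: (10.0, 11.0)
  x^k = (0.0, 0.0), subgradient = b - a^T x = 16.0
  y^{k+1} = 0.0 + 0.05*16.0 = 0.8
Step 2: y^k = 0.8, reduced costs: (6.8, 7.8)
  x^k = (0.0, 0.0), subgradient = b - a^T x = 16.0
  y^{k+1} = 0.8 + 0.05*16.0 = 1.6
Step 3: y^k = 1.6, reduced costs: (3.6, 4.6)
  x^k = (0.0, 0.0), subgradient = b - a^T x = 16.0
  y^{k+1} = 1.6 + 0.05*16.0 = 2.4
Dual objective at y_3 = 2.4: reduced costs (0.4, 1.4), box minimizer x = (0.0, 0.0)
g(y_3) = b*y + (c1 - a1*y)*x1 + (c2 - a2*y)*x2 = 16*2.4 + 0.4*0.0 + 1.4*0.0 = 38.4 + 0.0 + 0.0 = 38.4


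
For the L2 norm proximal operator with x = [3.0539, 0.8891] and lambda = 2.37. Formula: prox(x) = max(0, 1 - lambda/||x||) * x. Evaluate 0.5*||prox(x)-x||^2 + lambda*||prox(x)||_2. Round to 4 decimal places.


Step 1: Compute ||x||.
||x|| = 3.1807
Step 2: Compute scaling factor.
scale = max(0, 1 - 2.37/3.1807) = 0.2549
Step 3: prox(x) = [0.7784, 0.2266]
||prox(x)|| = 0.8107
Step 4: Proximal objective.
0.5*||prox-x||^2 = 2.8085
lambda*||prox|| = 1.9214
Total = 4.7298


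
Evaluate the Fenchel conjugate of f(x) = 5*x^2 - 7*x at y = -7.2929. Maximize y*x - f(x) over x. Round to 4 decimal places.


f*(y) = sup_x {y*x - a*x^2 - b*x} = sup_x {(y-b)*x - a*x^2}
FOC: (y - b) - 2a*x = 0 => x* = (y - b)/(2a)
x* = (-7.2929 + 7)/(2*5) = -0.0293
f*(-7.2929) = (y-b)^2/(4a) = (-7.2929 + 7)^2/(4*5)
= 0.0858/20 = 0.0043


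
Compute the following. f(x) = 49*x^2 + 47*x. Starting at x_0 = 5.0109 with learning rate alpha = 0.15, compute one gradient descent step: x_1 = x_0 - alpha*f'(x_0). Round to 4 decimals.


We compute the gradient at x_0 and apply the update.
f'(x) = 98*x + 47
f'(5.0109) = 98*5.0109 + 47 = 538.0682
x_1 = 5.0109 - 0.15*538.0682 = -75.6993


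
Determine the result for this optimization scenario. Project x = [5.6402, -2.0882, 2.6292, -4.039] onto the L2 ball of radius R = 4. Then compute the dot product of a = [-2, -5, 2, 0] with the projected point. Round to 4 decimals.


Step 1: Compute ||x|| (intermediates to 6 decimals).
||x|| = sqrt(5.6402^2 + (-2.0882)^2 + 2.6292^2 + (-4.039)^2) = 7.707052
Step 2: Project.
Since ||x|| > R, scale = R/||x|| = 4/7.707052 = 0.519005, proj(x) = scale * x
proj(x) = [2.927292, -1.083786, 1.364568, -2.096261]
Step 3: Dot product.
a^T * proj(x) = -2*2.927292 - 5*(-1.083786) + 2*1.364568 + 0*(-2.096261) = 2.2935


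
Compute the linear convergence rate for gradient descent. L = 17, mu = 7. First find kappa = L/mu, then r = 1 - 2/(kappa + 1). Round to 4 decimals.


Step 1: Compute the condition number.
kappa = L/mu = 17/7 = 2.4286
Step 2: Compute the convergence rate.
r = 1 - 2/(kappa + 1) = 1 - 2*mu/(L + mu) = (L - mu)/(L + mu) = 10/24 = 0.4167


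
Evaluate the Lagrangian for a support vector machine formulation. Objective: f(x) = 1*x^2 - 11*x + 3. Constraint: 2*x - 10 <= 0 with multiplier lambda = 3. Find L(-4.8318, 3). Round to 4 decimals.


Step 1: Evaluate f(x).
f(-4.8318) = 1*(-4.8318)^2 - 11*(-4.8318) + 3 = 79.4961
Step 2: Evaluate g(x).
g(-4.8318) = 2*-4.8318 - 10 = -19.6636
Step 3: Compute Lagrangian.
L = 79.4961 + 3*-19.6636 = 20.5053


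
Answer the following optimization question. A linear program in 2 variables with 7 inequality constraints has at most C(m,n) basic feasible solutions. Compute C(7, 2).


Each vertex corresponds to some choice of n active constraints out of m, so the number of vertices is at most C(m, n) = m! / (n!(m-n)!).
m = 7, n = 2
Numerator: 7 * 6
Denominator: 2! = 2
C(7, 2) = 21


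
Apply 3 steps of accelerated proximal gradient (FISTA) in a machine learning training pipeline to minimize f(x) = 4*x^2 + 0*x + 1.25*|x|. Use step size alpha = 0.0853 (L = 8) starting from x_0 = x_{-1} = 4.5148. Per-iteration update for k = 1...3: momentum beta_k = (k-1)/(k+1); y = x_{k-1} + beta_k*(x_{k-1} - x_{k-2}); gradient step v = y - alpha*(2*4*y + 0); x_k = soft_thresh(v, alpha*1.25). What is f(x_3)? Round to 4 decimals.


FISTA on f(x) = 4*x^2 + 0*x + 1.25*|x|
L = 8, alpha = 0.0853
Iteration 1: beta = 0.0, y = 4.5148 + 0.0*(4.5148 - 4.5148) = 4.5148
  grad(y) = 36.1184, v = y - alpha*grad = 1.4339
  prox(v) = soft_thresh(1.4339, 0.1066) = 1.3273
Iteration 2: beta = 0.3333, y = 1.3273 + 0.3333*(1.3273 - 4.5148) = 0.2648
  grad(y) = 2.1181, v = y - alpha*grad = 0.0841
  prox(v) = soft_thresh(0.0841, 0.1066) = 0.0
Iteration 3: beta = 0.5, y = 0.0 + 0.5*(0.0 - 1.3273) = -0.6636
  grad(y) = -5.3091, v = y - alpha*grad = -0.2108
  prox(v) = soft_thresh(-0.2108, 0.1066) = -0.1041
f(x_3) = 4*(-0.1041)^2 + 0*(-0.1041) + 1.25*|-0.1041| = 0.1736


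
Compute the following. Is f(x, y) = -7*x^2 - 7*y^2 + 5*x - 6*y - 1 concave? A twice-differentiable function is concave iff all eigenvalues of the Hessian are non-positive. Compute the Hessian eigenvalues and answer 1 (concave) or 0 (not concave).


The Hessian of f(x,y) = -7*x^2 - 7*y^2 + 5*x - 6*y - 1 is:
H = [[-14, 0], [0, -14]]
Trace = -14 - 14 = -28
Determinant = -14*-14 - (0)^2 = 196
Discriminant = (-28)^2 - 4*196 = 0.0
Eigenvalues: lambda_1 = -14.0, lambda_2 = -14.0
The function is concave.

1


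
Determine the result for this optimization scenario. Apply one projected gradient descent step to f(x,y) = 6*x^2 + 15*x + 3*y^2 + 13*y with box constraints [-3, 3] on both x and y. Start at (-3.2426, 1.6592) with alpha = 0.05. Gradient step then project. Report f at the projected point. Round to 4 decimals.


Step 1: Compute gradient at (-3.2426, 1.6592).
grad_x = 2*6*-3.2426 + 15 = -23.9112
grad_y = 2*3*1.6592 + 13 = 22.9552
Step 2: Gradient step.
x_raw = -3.2426 - 0.05*-23.9112 = -2.047
y_raw = 1.6592 - 0.05*22.9552 = 0.5114
Step 3: Project onto [-3, 3].
x_proj = clip(-2.047) = -2.047
y_proj = clip(0.5114) = 0.5114
Step 4: Evaluate f.
f(-2.047, 0.5114) = 1.8701


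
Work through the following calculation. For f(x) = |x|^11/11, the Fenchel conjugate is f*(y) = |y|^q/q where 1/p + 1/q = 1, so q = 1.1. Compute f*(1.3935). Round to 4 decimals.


The conjugate exponent q satisfies 1/p + 1/q = 1.
p = 11, so q = 11/(11 - 1) = 1.1
|y|^q = 1.3935^1.1 = 1.4405
f*(1.3935) = 1.4405 / 1.1 = 1.3096


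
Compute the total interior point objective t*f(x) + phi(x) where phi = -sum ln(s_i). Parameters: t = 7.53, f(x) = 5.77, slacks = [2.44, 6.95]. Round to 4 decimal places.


Step 1: Compute log-barrier.
ln values: [0.892, 1.9387]
phi = -(0.892 + 1.9387) = -2.8307
Step 2: Compute augmented objective.
t*f(x) = 7.53*5.77 = 43.4481
Total = 43.4481 - 2.8307 = 40.6174


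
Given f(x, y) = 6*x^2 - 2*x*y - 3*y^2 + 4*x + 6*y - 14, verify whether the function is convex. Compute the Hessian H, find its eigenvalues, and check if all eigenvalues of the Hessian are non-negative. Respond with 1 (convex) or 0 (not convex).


The Hessian of f(x,y) = 6*x^2 - 2*x*y - 3*y^2 + 4*x + 6*y - 14 is:
H = [[12, -2], [-2, -6]]
Trace = 12 - 6 = 6
Determinant = 12*-6 - (-2)^2 = -76
Discriminant = (6)^2 - 4*-76 = 340.0
Eigenvalues: lambda_1 = -6.2195, lambda_2 = 12.2195
The function is not convex.

0


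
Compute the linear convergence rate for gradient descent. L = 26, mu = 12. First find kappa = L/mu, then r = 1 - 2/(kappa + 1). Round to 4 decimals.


Step 1: Compute the condition number.
kappa = L/mu = 26/12 = 2.1667
Step 2: Compute the convergence rate.
r = 1 - 2/(kappa + 1) = 1 - 2*mu/(L + mu) = (L - mu)/(L + mu) = 14/38 = 0.3684


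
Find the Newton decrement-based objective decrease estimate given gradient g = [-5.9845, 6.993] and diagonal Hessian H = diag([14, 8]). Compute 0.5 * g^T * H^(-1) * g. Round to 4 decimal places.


Step 1: H is diagonal, so H^(-1) * g = [-0.4275, 0.8741].
Step 2: g^T H^(-1) g = sum_i g_i^2 / H_ii
  = (-5.9845)^2/14 + (6.993)^2/8
  = 2.5582 + 6.1128 = 8.6709
Step 3: Objective decrease = 0.5 * g^T H^(-1) g = 4.3355


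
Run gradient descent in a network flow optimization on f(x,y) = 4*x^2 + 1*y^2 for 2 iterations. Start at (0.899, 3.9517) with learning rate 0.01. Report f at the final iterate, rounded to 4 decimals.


Gradient descent on f(x,y) = 4*x^2 + 1*y^2.
Starting point: (0.899, 3.9517), alpha = 0.01
Step 1: grad_x = 2*4*0.899 = 7.192, grad_y = 2*1*3.9517 = 7.9034
  x_1 = 0.899 - 0.01*7.192 = 0.8271
  y_1 = 3.9517 - 0.01*7.9034 = 3.8727
Step 2: grad_x = 2*4*0.8271 = 6.6166, grad_y = 2*1*3.8727 = 7.7453
  x_2 = 0.8271 - 0.01*6.6166 = 0.7609
  y_2 = 3.8727 - 0.01*7.7453 = 3.7952
f(0.7609, 3.7952) = 4*0.7609^2 + 1*3.7952^2 = 16.7196


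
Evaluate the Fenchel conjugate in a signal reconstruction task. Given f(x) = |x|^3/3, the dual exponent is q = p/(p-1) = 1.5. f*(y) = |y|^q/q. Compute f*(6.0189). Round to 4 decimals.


The conjugate exponent q satisfies 1/p + 1/q = 1.
p = 3, so q = 3/(3 - 1) = 1.5
|y|^q = 6.0189^1.5 = 14.7664
f*(6.0189) = 14.7664 / 1.5 = 9.8443


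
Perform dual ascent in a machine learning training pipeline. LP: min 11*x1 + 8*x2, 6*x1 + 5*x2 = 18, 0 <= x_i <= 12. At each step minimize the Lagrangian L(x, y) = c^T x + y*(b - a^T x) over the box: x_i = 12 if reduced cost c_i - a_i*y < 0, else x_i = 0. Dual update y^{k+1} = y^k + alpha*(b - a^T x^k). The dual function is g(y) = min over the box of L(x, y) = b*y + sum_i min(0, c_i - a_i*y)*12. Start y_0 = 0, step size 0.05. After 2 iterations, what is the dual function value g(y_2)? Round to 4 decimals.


Dual ascent for LP: min 11*x1 + 8*x2, 6*x1 + 5*x2 = 18, 0 <= x_i <= 12
Step 1: y^k = 0.0, reduced costs: (11.0, 8.0)
  x^k = (0.0, 0.0), subgradient = b - a^T x = 18.0
  y^{k+1} = 0.0 + 0.05*18.0 = 0.9
Step 2: y^k = 0.9, reduced costs: (5.6, 3.5)
  x^k = (0.0, 0.0), subgradient = b - a^T x = 18.0
  y^{k+1} = 0.9 + 0.05*18.0 = 1.8
Dual objective at y_2 = 1.8: reduced costs (0.2, -1.0), box minimizer x = (0.0, 12.0)
g(y_2) = b*y + (c1 - a1*y)*x1 + (c2 - a2*y)*x2 = 18*1.8 + 0.2*0.0 + (-1.0)*12.0 = 32.4 + 0.0 - 12.0 = 20.4


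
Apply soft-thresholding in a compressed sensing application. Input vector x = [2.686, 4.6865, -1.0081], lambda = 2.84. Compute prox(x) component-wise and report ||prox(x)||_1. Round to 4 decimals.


Soft-thresholding with lambda = 2.84:
prox(2.686) = sign(2.686)*max(|2.686| - 2.84, 0) = 0.0
prox(4.6865) = sign(4.6865)*max(|4.6865| - 2.84, 0) = 1.8465
prox(-1.0081) = sign(-1.0081)*max(|-1.0081| - 2.84, 0) = 0.0
prox(x) = [0.0, 1.8465, 0.0]
||prox(x)||_1 = 0.0 + 1.8465 + 0.0 = 1.8465


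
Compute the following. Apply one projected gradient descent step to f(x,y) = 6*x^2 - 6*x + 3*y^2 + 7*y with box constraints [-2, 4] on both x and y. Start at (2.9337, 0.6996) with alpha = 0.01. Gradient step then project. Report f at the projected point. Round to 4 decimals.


Step 1: Compute gradient at (2.9337, 0.6996).
grad_x = 2*6*2.9337 - 6 = 29.2044
grad_y = 2*3*0.6996 + 7 = 11.1976
Step 2: Gradient step.
x_raw = 2.9337 - 0.01*29.2044 = 2.6417
y_raw = 0.6996 - 0.01*11.1976 = 0.5876
Step 3: Project onto [-2, 4].
x_proj = clip(2.6417) = 2.6417
y_proj = clip(0.5876) = 0.5876
Step 4: Evaluate f.
f(2.6417, 0.5876) = 31.1694


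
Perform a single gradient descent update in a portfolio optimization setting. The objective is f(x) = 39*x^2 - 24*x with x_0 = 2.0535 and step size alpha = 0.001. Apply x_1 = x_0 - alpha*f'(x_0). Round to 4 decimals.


We compute the gradient at x_0 and apply the update.
f'(x) = 78*x - 24
f'(2.0535) = 78*2.0535 - 24 = 136.173
x_1 = 2.0535 - 0.001*136.173 = 1.9173


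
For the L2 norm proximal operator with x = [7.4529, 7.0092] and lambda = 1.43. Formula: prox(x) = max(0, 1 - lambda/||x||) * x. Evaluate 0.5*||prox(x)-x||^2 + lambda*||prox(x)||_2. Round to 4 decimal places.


Step 1: Compute ||x||.
||x|| = 10.2311
Step 2: Compute scaling factor.
scale = max(0, 1 - 1.43/10.2311) = 0.8602
Step 3: prox(x) = [6.4112, 6.0295]
||prox(x)|| = 8.8011
Step 4: Proximal objective.
0.5*||prox-x||^2 = 1.0225
lambda*||prox|| = 12.5856
Total = 13.608


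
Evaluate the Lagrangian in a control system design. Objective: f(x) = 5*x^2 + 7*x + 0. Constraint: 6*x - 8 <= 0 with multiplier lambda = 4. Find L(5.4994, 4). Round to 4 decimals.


Step 1: Evaluate f(x).
f(5.4994) = 5*5.4994^2 + 7*5.4994 + 0 = 189.7128
Step 2: Evaluate g(x).
g(5.4994) = 6*5.4994 - 8 = 24.9964
Step 3: Compute Lagrangian.
L = 189.7128 + 4*24.9964 = 289.6984


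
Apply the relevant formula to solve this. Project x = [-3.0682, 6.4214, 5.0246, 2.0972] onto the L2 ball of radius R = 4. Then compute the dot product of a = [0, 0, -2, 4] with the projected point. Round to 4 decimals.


Step 1: Compute ||x|| (intermediates to 6 decimals).
||x|| = sqrt((-3.0682)^2 + 6.4214^2 + 5.0246^2 + 2.0972^2) = 8.960641
Step 2: Project.
Since ||x|| > R, scale = R/||x|| = 4/8.960641 = 0.446397, proj(x) = scale * x
proj(x) = [-1.369635, 2.866494, 2.242966, 0.936184]
Step 3: Dot product.
a^T * proj(x) = 0*(-1.369635) + 0*2.866494 - 2*2.242966 + 4*0.936184 = -0.7412


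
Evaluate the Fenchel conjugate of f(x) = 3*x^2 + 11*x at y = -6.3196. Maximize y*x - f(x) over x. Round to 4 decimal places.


f*(y) = sup_x {y*x - a*x^2 - b*x} = sup_x {(y-b)*x - a*x^2}
FOC: (y - b) - 2a*x = 0 => x* = (y - b)/(2a)
x* = (-6.3196 - 11)/(2*3) = -2.8866
f*(-6.3196) = (y-b)^2/(4a) = (-6.3196 - 11)^2/(4*3)
= 299.9685/12 = 24.9974


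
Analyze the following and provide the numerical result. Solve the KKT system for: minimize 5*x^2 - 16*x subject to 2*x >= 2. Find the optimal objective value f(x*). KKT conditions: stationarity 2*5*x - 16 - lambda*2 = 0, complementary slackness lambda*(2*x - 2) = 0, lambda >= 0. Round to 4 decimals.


Step 1: Try lambda = 0 (constraint inactive).
Stationarity: 2*5*x - 16 = 0
x* = 16/(2*5) = 1.6
Check constraint: 2*1.6 = 3.2 >= 2 -- satisfied.
Step 2: Compute optimal value.
f(x*) = 5*1.6^2 - 16*1.6 = -12.8


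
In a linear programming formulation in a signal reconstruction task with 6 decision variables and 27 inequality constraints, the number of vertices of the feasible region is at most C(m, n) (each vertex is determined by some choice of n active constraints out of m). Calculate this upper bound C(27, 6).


Each vertex corresponds to some choice of n active constraints out of m, so the number of vertices is at most C(m, n) = m! / (n!(m-n)!).
m = 27, n = 6
Numerator: 27 * 26 * 25 * 24 * 23 * 22
Denominator: 6! = 720
C(27, 6) = 296010


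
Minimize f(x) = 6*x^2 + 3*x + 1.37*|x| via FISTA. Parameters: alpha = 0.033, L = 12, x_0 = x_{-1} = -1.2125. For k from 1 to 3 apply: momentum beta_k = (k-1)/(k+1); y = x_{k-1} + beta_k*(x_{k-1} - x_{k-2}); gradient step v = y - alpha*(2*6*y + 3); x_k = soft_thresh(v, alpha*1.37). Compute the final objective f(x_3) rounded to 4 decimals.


FISTA on f(x) = 6*x^2 + 3*x + 1.37*|x|
L = 12, alpha = 0.033
Iteration 1: beta = 0.0, y = -1.2125 + 0.0*(-1.2125 + 1.2125) = -1.2125
  grad(y) = -11.55, v = y - alpha*grad = -0.8314
  prox(v) = soft_thresh(-0.8314, 0.0452) = -0.7861
Iteration 2: beta = 0.3333, y = -0.7861 + 0.3333*(-0.7861 + 1.2125) = -0.644
  grad(y) = -4.7282, v = y - alpha*grad = -0.488
  prox(v) = soft_thresh(-0.488, 0.0452) = -0.4428
Iteration 3: beta = 0.5, y = -0.4428 + 0.5*(-0.4428 + 0.7861) = -0.2711
  grad(y) = -0.2532, v = y - alpha*grad = -0.2627
  prox(v) = soft_thresh(-0.2627, 0.0452) = -0.2175
f(x_3) = 6*(-0.2175)^2 + 3*(-0.2175) + 1.37*|-0.2175| = -0.0707


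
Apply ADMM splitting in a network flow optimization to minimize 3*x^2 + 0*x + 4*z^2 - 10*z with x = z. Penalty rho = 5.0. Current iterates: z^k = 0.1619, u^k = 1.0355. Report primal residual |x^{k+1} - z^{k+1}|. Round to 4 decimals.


ADMM iteration with rho = 5.0, z^k = 0.1619, u^k = 1.0355
Step 1: x-update.
Minimize 3*x^2 + 0*x + (5.0/2)*(x - 0.1619 + 1.0355)^2
FOC: (2*3 + 5.0)*x = 0 + 5.0*(0.1619 - 1.0355)
x^{k+1} = -0.3971
Step 2: z-update.
Minimize 4*z^2 - 10*z + (5.0/2)*(-0.3971 - z + 1.0355)^2
FOC: (2*4 + 5.0)*z = 10 + 5.0*(-0.3971 + 1.0355)
z^{k+1} = 1.0148
Step 3: u-update.
u^{k+1} = 1.0355 - 0.3971 - 1.0148 = -0.3764
Step 4: Primal residual = |-0.3971 - 1.0148| = 1.4119


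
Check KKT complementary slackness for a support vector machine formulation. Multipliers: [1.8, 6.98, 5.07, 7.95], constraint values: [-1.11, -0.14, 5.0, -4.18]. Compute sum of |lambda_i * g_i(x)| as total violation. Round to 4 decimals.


KKT complementary slackness check:
lambda_1 * g_1 = 1.8 * -1.11 = -1.998
lambda_2 * g_2 = 6.98 * -0.14 = -0.9772
lambda_3 * g_3 = 5.07 * 5.0 = 25.35
lambda_4 * g_4 = 7.95 * -4.18 = -33.231
Total violation = 1.998 + 0.9772 + 25.35 + 33.231 = 61.5562


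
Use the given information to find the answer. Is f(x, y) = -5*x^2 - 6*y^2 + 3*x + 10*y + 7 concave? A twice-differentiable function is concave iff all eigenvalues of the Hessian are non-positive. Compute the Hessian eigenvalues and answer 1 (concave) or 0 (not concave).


The Hessian of f(x,y) = -5*x^2 - 6*y^2 + 3*x + 10*y + 7 is:
H = [[-10, 0], [0, -12]]
Trace = -10 - 12 = -22
Determinant = -10*-12 - (0)^2 = 120
Discriminant = (-22)^2 - 4*120 = 4.0
Eigenvalues: lambda_1 = -12.0, lambda_2 = -10.0
The function is concave.

1


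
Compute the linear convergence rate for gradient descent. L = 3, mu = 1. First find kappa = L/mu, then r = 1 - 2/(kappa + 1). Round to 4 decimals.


Step 1: Compute the condition number.
kappa = L/mu = 3/1 = 3.0
Step 2: Compute the convergence rate.
r = 1 - 2/(kappa + 1) = 1 - 2*mu/(L + mu) = (L - mu)/(L + mu) = 2/4 = 0.5


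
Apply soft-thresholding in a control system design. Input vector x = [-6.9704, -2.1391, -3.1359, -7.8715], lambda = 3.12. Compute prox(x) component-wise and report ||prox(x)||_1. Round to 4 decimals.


Soft-thresholding with lambda = 3.12:
prox(-6.9704) = sign(-6.9704)*max(|-6.9704| - 3.12, 0) = -3.8504
prox(-2.1391) = sign(-2.1391)*max(|-2.1391| - 3.12, 0) = 0.0
prox(-3.1359) = sign(-3.1359)*max(|-3.1359| - 3.12, 0) = -0.0159
prox(-7.8715) = sign(-7.8715)*max(|-7.8715| - 3.12, 0) = -4.7515
prox(x) = [-3.8504, 0.0, -0.0159, -4.7515]
||prox(x)||_1 = 3.8504 + 0.0 + 0.0159 + 4.7515 = 8.6178


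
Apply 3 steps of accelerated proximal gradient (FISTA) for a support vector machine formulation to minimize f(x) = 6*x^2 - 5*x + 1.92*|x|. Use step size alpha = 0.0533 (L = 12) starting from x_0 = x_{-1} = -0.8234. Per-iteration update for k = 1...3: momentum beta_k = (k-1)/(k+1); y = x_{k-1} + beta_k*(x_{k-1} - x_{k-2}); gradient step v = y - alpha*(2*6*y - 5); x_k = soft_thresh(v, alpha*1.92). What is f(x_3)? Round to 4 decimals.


FISTA on f(x) = 6*x^2 - 5*x + 1.92*|x|
L = 12, alpha = 0.0533
Iteration 1: beta = 0.0, y = -0.8234 + 0.0*(-0.8234 + 0.8234) = -0.8234
  grad(y) = -14.8808, v = y - alpha*grad = -0.0303
  prox(v) = soft_thresh(-0.0303, 0.1023) = 0.0
Iteration 2: beta = 0.3333, y = 0.0 + 0.3333*(0.0 + 0.8234) = 0.2745
  grad(y) = -1.7064, v = y - alpha*grad = 0.3654
  prox(v) = soft_thresh(0.3654, 0.1023) = 0.2631
Iteration 3: beta = 0.5, y = 0.2631 + 0.5*(0.2631 - 0.0) = 0.3946
  grad(y) = -0.2645, v = y - alpha*grad = 0.4087
  prox(v) = soft_thresh(0.4087, 0.1023) = 0.3064
f(x_3) = 6*0.3064^2 - 5*0.3064 + 1.92*|0.3064| = -0.3804


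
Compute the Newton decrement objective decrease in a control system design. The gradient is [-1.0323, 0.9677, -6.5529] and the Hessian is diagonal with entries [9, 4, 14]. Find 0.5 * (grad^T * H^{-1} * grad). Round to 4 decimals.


Step 1: H is diagonal, so H^(-1) * g = [-0.1147, 0.2419, -0.4681].
Step 2: g^T H^(-1) g = sum_i g_i^2 / H_ii
  = (-1.0323)^2/9 + (0.9677)^2/4 + (-6.5529)^2/14
  = 0.1184 + 0.2341 + 3.0672 = 3.4197
Step 3: Objective decrease = 0.5 * g^T H^(-1) g = 1.7098


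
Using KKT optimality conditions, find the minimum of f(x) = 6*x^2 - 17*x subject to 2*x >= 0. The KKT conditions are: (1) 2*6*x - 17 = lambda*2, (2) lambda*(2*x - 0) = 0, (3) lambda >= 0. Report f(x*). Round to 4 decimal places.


Step 1: Try lambda = 0 (constraint inactive).
Stationarity: 2*6*x - 17 = 0
x* = 17/(2*6) = 17/12 = 1.4167 (rounded; the exact value 17/12 is used below)
Check constraint: 2*1.4167 = 2.8334 >= 0 -- satisfied.
Step 2: Compute optimal value.
f(x*) = 6*(17/12)^2 - 17*(17/12) = -12.0417


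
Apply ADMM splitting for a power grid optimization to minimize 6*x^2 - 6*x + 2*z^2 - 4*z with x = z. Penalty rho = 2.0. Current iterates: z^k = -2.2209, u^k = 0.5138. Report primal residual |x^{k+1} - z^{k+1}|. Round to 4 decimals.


ADMM iteration with rho = 2.0, z^k = -2.2209, u^k = 0.5138
Step 1: x-update.
Minimize 6*x^2 - 6*x + (2.0/2)*(x + 2.2209 + 0.5138)^2
FOC: (2*6 + 2.0)*x = 6 + 2.0*(-2.2209 - 0.5138)
x^{k+1} = 0.0379
Step 2: z-update.
Minimize 2*z^2 - 4*z + (2.0/2)*(0.0379 - z + 0.5138)^2
FOC: (2*2 + 2.0)*z = 4 + 2.0*(0.0379 + 0.5138)
z^{k+1} = 0.8506
Step 3: u-update.
u^{k+1} = 0.5138 + 0.0379 - 0.8506 = -0.2989
Step 4: Primal residual = |0.0379 - 0.8506| = 0.8127


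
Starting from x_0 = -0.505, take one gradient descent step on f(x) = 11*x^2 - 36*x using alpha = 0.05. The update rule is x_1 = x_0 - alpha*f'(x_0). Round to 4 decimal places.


We compute the gradient at x_0 and apply the update.
f'(x) = 22*x - 36
f'(-0.505) = 22*-0.505 - 36 = -47.11
x_1 = -0.505 - 0.05*-47.11 = 1.8505


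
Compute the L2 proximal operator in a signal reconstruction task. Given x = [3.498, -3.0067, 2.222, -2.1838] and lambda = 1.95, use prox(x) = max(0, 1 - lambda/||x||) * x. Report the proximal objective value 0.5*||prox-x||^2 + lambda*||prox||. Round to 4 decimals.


Step 1: Compute ||x||.
||x|| = 5.5662
Step 2: Compute scaling factor.
scale = max(0, 1 - 1.95/5.5662) = 0.6497
Step 3: prox(x) = [2.2725, -1.9534, 1.4436, -1.4188]
||prox(x)|| = 3.6162
Step 4: Proximal objective.
0.5*||prox-x||^2 = 1.9013
lambda*||prox|| = 7.0516
Total = 8.9528


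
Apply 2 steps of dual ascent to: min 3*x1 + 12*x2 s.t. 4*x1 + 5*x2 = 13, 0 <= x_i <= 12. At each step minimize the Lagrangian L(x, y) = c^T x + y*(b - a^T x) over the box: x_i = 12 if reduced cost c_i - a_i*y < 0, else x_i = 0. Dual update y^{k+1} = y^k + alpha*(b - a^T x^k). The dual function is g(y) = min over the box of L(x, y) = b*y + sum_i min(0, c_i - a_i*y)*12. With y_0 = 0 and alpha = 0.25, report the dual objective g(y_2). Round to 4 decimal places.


Dual ascent for LP: min 3*x1 + 12*x2, 4*x1 + 5*x2 = 13, 0 <= x_i <= 12
Step 1: y^k = 0.0, reduced costs: (3.0, 12.0)
  x^k = (0.0, 0.0), subgradient = b - a^T x = 13.0
  y^{k+1} = 0.0 + 0.25*13.0 = 3.25
Step 2: y^k = 3.25, reduced costs: (-10.0, -4.25)
  x^k = (12.0, 12.0), subgradient = b - a^T x = -95.0
  y^{k+1} = 3.25 + 0.25*-95.0 = -20.5
Dual objective at y_2 = -20.5: reduced costs (85.0, 114.5), box minimizer x = (0.0, 0.0)
g(y_2) = b*y + (c1 - a1*y)*x1 + (c2 - a2*y)*x2 = 13*(-20.5) + 85.0*0.0 + 114.5*0.0 = -266.5 + 0.0 + 0.0 = -266.5


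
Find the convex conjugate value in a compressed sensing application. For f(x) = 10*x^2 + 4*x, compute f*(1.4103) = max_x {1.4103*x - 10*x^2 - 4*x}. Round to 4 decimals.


f*(y) = sup_x {y*x - a*x^2 - b*x} = sup_x {(y-b)*x - a*x^2}
FOC: (y - b) - 2a*x = 0 => x* = (y - b)/(2a)
x* = (1.4103 - 4)/(2*10) = -0.1295
f*(1.4103) = (y-b)^2/(4a) = (1.4103 - 4)^2/(4*10)
= 6.7065/40 = 0.1677


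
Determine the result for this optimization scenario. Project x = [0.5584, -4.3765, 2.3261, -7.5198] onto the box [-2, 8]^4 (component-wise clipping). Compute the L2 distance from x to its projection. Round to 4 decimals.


Project each component onto [-2, 8].
clip(0.5584) = 0.5584, clip(-4.3765) = -2.0, clip(2.3261) = 2.3261, clip(-7.5198) = -2.0
Projection = [0.5584, -2.0, 2.3261, -2.0]
Squared diffs: [0.0, 5.6478, 0.0, 30.4682]
Distance = sqrt(36.116) = 6.0097


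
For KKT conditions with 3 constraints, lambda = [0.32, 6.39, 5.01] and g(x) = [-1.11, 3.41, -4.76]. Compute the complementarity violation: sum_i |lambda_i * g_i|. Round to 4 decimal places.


KKT complementary slackness check:
lambda_1 * g_1 = 0.32 * -1.11 = -0.3552
lambda_2 * g_2 = 6.39 * 3.41 = 21.7899
lambda_3 * g_3 = 5.01 * -4.76 = -23.8476
Total violation = 0.3552 + 21.7899 + 23.8476 = 45.9927


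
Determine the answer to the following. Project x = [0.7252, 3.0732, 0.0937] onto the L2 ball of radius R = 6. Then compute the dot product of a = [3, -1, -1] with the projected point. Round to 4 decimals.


Step 1: Compute ||x|| (intermediates to 6 decimals).
||x|| = sqrt(0.7252^2 + 3.0732^2 + 0.0937^2) = 3.158996
Step 2: Project.
Since ||x|| <= R, proj = x (no scaling needed).
proj(x) = [0.7252, 3.0732, 0.0937]
Step 3: Dot product.
a^T * proj(x) = 3*0.7252 - 1*3.0732 - 1*0.0937 = -0.9913


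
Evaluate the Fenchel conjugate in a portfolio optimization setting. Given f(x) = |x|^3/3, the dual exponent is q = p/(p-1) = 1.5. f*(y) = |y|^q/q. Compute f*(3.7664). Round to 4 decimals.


The conjugate exponent q satisfies 1/p + 1/q = 1.
p = 3, so q = 3/(3 - 1) = 1.5
|y|^q = 3.7664^1.5 = 7.3095
f*(3.7664) = 7.3095 / 1.5 = 4.873


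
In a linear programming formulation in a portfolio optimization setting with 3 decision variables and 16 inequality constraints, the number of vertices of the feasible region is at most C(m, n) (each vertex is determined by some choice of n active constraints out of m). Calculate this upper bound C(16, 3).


Each vertex corresponds to some choice of n active constraints out of m, so the number of vertices is at most C(m, n) = m! / (n!(m-n)!).
m = 16, n = 3
Numerator: 16 * 15 * 14
Denominator: 3! = 6
C(16, 3) = 560


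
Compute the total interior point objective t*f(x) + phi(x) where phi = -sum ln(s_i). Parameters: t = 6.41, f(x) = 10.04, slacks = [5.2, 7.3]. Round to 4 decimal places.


Step 1: Compute log-barrier.
ln values: [1.6487, 1.9879]
phi = -(1.6487 + 1.9879) = -3.6365
Step 2: Compute augmented objective.
t*f(x) = 6.41*10.04 = 64.3564
Total = 64.3564 - 3.6365 = 60.7199
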